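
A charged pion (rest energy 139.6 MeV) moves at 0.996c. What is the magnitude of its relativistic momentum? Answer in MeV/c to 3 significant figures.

p ≈ 1560 MeV/c

γ = 1/√(1 − 0.996²) = 11.192
p = γβm₀c = 11.192 × 0.996 × 139.6 MeV/c = 1560 MeV/c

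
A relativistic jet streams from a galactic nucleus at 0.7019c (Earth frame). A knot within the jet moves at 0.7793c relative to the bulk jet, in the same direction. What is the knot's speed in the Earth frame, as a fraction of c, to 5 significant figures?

u ≈ 0.95747c

Relativistic velocity addition: u = (u' + v)/(1 + u'v/c²)
= (0.7793 + 0.7019)/(1 + 0.7793×0.7019) = 1.4812/1.546991 = 0.95747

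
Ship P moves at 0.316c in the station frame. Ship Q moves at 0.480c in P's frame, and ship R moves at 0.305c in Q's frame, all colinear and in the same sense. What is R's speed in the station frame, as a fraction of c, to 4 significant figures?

u ≈ 0.8227c

Compose boost 2: (0.480 + 0.316)/(1 + 0.480×0.316) = 0.7960/1.15168 = 0.691164
Compose boost 3: (0.305 + 0.691164)/(1 + 0.305×0.691164) = 0.996164/1.21081 = 0.8227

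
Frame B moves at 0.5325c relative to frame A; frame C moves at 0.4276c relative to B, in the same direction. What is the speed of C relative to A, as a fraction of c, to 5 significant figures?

Compose boost 2: (0.4276 + 0.5325)/(1 + 0.4276×0.5325) = 0.96010/1.227697 = 0.78203

u ≈ 0.78203c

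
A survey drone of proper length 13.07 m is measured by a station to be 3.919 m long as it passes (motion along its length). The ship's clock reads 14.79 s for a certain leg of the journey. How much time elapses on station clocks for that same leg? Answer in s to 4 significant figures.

Length contraction ⇒ γ = L₀/L = 13.07/3.919 = 3.33503
Time dilation: Δt = γτ₀ = 3.33503 × 14.79 s = 49.33 s

Δt ≈ 49.33 s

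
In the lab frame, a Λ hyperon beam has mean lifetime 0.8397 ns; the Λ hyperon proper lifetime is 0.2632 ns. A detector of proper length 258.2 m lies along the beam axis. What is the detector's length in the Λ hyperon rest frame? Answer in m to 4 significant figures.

Time dilation ⇒ γ = Δt/τ₀ = 0.8397/0.2632 = 3.19035
Length contraction: L = L₀/γ = 258.2/3.19035 = 80.93 m

L ≈ 80.93 m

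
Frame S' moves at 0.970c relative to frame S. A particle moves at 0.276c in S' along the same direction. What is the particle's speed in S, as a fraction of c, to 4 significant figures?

Relativistic velocity addition: u = (u' + v)/(1 + u'v/c²)
= (0.276 + 0.970)/(1 + 0.276×0.970) = 1.246/1.26772 = 0.9829

u ≈ 0.9829c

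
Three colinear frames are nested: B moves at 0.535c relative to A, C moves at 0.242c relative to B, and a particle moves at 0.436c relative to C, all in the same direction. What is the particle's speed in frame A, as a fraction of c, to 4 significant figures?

Compose boost 2: (0.242 + 0.535)/(1 + 0.242×0.535) = 0.7770/1.12947 = 0.687933
Compose boost 3: (0.436 + 0.687933)/(1 + 0.436×0.687933) = 1.12393/1.29994 = 0.8646

u ≈ 0.8646c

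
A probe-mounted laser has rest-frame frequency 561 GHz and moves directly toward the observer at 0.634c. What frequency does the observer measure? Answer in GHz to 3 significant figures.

f_obs ≈ 1190 GHz

Relativistic Doppler: f_obs = f_src √((1+β)/(1−β))
= 561 × √(1.6340/0.36600) = 561 × 2.1129 = 1190 GHz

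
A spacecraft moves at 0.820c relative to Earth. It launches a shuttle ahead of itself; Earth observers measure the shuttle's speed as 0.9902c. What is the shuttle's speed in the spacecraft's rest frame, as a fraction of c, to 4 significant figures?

Inverse velocity addition: u' = (u − v)/(1 − uv/c²)
= (0.9902 − 0.820)/(1 − 0.9902×0.820) = 0.1702/0.188036 = 0.9051

u' ≈ 0.9051c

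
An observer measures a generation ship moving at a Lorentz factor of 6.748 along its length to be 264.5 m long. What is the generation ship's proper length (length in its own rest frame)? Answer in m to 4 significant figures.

γ = 6.748 (given)
L₀ = γL = 6.748 × 264.5 = 1785 m

L₀ ≈ 1785 m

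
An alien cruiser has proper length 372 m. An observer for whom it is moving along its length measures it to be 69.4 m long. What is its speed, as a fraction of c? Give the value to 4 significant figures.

β ≈ 0.9824

γ = L₀/L = 372/69.4 = 5.36023
β = √(1 − 1/γ²) = 0.9824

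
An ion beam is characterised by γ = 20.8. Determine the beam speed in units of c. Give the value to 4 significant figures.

β ≈ 0.9988

β = √(1 − 1/γ²) = √(1 − 1/20.8²) = √(0.997689) = 0.9988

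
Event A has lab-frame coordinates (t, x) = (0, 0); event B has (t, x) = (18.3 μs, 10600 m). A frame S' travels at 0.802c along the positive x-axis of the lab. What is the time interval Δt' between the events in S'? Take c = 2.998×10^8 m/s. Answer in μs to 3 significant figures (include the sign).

γ = 1/√(1 − 0.802²) = 1.6741
Δt' = γ(Δt − vΔx/c²) = 1.6741 × (18.3 μs − 0.802×10600 m / (2.998×10^8 m/s))
= 1.6741 × (-10.056 μs) = -16.8 μs

Δt' ≈ -16.8 μs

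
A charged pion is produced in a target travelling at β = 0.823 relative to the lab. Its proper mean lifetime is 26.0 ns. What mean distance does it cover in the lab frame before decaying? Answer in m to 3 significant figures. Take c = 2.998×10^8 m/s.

γ = 1/√(1 − 0.823²) = 1.7604
Dilated lifetime: Δt = γτ₀ = 1.7604 × 26.0 ns = 45.771 ns
d = vΔt = 0.823c × 45.771 ns = 2.4674×10^8 m/s × 4.5771×10^-8 s = 11.3 m

d ≈ 11.3 m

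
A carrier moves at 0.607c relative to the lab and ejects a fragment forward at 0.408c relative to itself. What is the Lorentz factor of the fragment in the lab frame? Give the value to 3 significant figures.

γ ≈ 1.72

u_lab = (0.408 + 0.607)/(1 + 0.408×0.607) = 1.015/1.24766 = 0.813526
γ = 1/√(1 − 0.813526²) = 1.72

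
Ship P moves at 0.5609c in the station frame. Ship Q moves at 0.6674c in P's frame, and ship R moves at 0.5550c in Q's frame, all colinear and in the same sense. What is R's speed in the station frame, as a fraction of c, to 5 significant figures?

u ≈ 0.96839c

Compose boost 2: (0.6674 + 0.5609)/(1 + 0.6674×0.5609) = 1.2283/1.374345 = 0.8937351
Compose boost 3: (0.5550 + 0.8937351)/(1 + 0.5550×0.8937351) = 1.448735/1.496023 = 0.96839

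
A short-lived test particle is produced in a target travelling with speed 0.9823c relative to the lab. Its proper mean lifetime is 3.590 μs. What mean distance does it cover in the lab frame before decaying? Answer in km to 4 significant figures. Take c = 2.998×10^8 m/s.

γ = 1/√(1 − 0.9823²) = 5.33862
Dilated lifetime: Δt = γτ₀ = 5.33862 × 3.590 μs = 19.1656 μs
d = vΔt = 0.9823c × 19.1656 μs = 2.94494×10^8 m/s × 1.91656×10^-5 s = 5.644 km

d ≈ 5.644 km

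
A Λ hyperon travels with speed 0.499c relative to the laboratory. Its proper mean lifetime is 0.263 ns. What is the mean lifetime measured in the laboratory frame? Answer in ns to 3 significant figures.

Δt ≈ 0.303 ns

γ = 1/√(1 − 0.499²) = 1.1539
Time dilation: Δt = γτ₀ = 1.1539 × 0.263 ns = 0.303 ns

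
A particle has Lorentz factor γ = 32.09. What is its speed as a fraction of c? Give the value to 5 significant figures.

β = √(1 − 1/γ²) = √(1 − 1/32.09²) = √(0.9990289) = 0.99951

β ≈ 0.99951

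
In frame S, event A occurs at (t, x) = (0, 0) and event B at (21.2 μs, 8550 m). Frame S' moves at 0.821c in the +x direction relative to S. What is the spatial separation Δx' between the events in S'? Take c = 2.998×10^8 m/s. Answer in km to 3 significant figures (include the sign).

Δx' ≈ 5.84 km

γ = 1/√(1 − 0.821²) = 1.7515
Δx' = γ(Δx − vΔt) = 1.7515 × (8550 m − 0.821×(2.998×10^8 m/s)×21.2×10^-6 s)
= 1.7515 × (3331.9 m) = 5.84 km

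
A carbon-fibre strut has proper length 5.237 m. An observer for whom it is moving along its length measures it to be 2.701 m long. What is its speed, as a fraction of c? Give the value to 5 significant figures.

β ≈ 0.85674

γ = L₀/L = 5.237/2.701 = 1.938912
β = √(1 − 1/γ²) = 0.85674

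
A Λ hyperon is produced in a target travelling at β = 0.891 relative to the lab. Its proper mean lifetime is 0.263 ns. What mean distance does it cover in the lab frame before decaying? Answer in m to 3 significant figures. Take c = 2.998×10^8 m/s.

γ = 1/√(1 − 0.891²) = 2.2026
Dilated lifetime: Δt = γτ₀ = 2.2026 × 0.263 ns = 0.57929 ns
d = vΔt = 0.891c × 0.57929 ns = 2.6712×10^8 m/s × 5.7929×10^-10 s = 0.155 m

d ≈ 0.155 m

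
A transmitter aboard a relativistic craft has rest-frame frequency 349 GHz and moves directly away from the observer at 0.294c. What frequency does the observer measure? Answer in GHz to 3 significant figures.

f_obs ≈ 258 GHz

Relativistic Doppler: f_obs = f_src √((1−β)/(1+β))
= 349 × √(0.70600/1.2940) = 349 × 0.73864 = 258 GHz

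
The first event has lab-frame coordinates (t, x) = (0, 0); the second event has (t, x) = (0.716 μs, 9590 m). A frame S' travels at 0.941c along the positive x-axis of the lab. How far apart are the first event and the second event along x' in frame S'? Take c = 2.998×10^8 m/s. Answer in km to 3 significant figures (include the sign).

Δx' ≈ 27.7 km

γ = 1/√(1 − 0.941²) = 2.9550
Δx' = γ(Δx − vΔt) = 2.9550 × (9590 m − 0.941×(2.998×10^8 m/s)×0.716×10^-6 s)
= 2.9550 × (9388.0 m) = 27.7 km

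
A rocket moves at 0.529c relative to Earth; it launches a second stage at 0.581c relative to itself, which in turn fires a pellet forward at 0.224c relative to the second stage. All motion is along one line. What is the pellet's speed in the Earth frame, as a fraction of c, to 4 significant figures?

u ≈ 0.9016c

Compose boost 2: (0.581 + 0.529)/(1 + 0.581×0.529) = 1.110/1.30735 = 0.849046
Compose boost 3: (0.224 + 0.849046)/(1 + 0.224×0.849046) = 1.07305/1.19019 = 0.9016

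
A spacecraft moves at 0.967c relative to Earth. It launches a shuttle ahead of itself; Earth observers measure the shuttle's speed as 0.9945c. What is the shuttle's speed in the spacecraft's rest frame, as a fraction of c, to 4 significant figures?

Inverse velocity addition: u' = (u − v)/(1 − uv/c²)
= (0.9945 − 0.967)/(1 − 0.9945×0.967) = 0.02750/0.0383185 = 0.7177

u' ≈ 0.7177c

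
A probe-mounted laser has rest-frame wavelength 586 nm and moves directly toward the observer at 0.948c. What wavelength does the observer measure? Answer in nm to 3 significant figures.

λ_obs ≈ 95.7 nm

Relativistic Doppler: λ_obs = λ_src √((1−β)/(1+β))
= 586 × √(0.052000/1.9480) = 586 × 0.16338 = 95.7 nm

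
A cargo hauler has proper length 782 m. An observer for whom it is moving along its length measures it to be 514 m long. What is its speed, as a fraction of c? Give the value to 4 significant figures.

β ≈ 0.7536

γ = L₀/L = 782/514 = 1.52140
β = √(1 − 1/γ²) = 0.7536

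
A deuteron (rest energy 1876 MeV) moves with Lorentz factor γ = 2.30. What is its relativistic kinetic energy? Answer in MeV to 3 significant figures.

γ = 2.30 (given)
K = (γ − 1)m₀c² = (2.30 − 1) × 1876 MeV = 1.3000 × 1876 MeV = 2440 MeV

K ≈ 2440 MeV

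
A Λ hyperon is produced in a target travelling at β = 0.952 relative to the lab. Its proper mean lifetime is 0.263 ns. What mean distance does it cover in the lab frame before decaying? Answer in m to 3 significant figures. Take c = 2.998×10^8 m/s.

d ≈ 0.245 m

γ = 1/√(1 − 0.952²) = 3.2669
Dilated lifetime: Δt = γτ₀ = 3.2669 × 0.263 ns = 0.85920 ns
d = vΔt = 0.952c × 0.85920 ns = 2.8541×10^8 m/s × 8.5920×10^-10 s = 0.245 m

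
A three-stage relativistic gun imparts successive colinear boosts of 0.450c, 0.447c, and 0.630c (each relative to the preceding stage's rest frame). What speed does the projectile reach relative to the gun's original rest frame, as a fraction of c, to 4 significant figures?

u ≈ 0.9363c

Compose boost 2: (0.447 + 0.450)/(1 + 0.447×0.450) = 0.8970/1.20115 = 0.746784
Compose boost 3: (0.630 + 0.746784)/(1 + 0.630×0.746784) = 1.37678/1.47047 = 0.9363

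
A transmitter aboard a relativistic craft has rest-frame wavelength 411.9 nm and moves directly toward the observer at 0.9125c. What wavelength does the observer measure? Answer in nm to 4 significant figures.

λ_obs ≈ 88.10 nm

Relativistic Doppler: λ_obs = λ_src √((1−β)/(1+β))
= 411.9 × √(0.0875000/1.91250) = 411.9 × 0.213896 = 88.10 nm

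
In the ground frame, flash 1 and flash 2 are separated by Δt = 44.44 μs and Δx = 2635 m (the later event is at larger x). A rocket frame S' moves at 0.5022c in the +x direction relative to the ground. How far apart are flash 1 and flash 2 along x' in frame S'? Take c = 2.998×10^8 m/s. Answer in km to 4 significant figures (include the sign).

Δx' ≈ -4.690 km

γ = 1/√(1 − 0.5022²) = 1.15640
Δx' = γ(Δx − vΔt) = 1.15640 × (2635 m − 0.5022×(2.998×10^8 m/s)×44.44×10^-6 s)
= 1.15640 × (-4055.87 m) = -4.690 km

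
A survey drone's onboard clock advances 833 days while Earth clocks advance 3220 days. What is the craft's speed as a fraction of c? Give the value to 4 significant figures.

β ≈ 0.9660

γ = Δt/τ₀ = 3220/833 = 3.86555
β = √(1 − 1/γ²) = √(1 − 1/3.86555²) = 0.9660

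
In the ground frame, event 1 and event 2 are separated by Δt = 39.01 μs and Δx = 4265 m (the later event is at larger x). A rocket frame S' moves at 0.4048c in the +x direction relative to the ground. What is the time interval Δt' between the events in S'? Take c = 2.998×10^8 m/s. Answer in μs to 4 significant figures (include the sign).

γ = 1/√(1 − 0.4048²) = 1.09361
Δt' = γ(Δt − vΔx/c²) = 1.09361 × (39.01 μs − 0.4048×4265 m / (2.998×10^8 m/s))
= 1.09361 × (33.2513 μs) = 36.36 μs

Δt' ≈ 36.36 μs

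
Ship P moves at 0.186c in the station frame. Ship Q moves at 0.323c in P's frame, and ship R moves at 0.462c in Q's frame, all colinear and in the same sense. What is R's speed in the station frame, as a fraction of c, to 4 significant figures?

u ≈ 0.7711c

Compose boost 2: (0.323 + 0.186)/(1 + 0.323×0.186) = 0.5090/1.06008 = 0.480153
Compose boost 3: (0.462 + 0.480153)/(1 + 0.462×0.480153) = 0.942153/1.22183 = 0.7711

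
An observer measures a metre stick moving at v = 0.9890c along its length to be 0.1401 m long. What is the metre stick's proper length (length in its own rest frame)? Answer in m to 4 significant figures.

L₀ ≈ 0.9472 m

γ = 1/√(1 − 0.9890²) = 6.76062
L₀ = γL = 6.76062 × 0.1401 = 0.9472 m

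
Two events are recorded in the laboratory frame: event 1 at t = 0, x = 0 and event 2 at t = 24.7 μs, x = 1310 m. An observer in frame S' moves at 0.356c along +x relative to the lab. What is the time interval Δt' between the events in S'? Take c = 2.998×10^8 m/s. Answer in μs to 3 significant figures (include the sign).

Δt' ≈ 24.8 μs

γ = 1/√(1 − 0.356²) = 1.0701
Δt' = γ(Δt − vΔx/c²) = 1.0701 × (24.7 μs − 0.356×1310 m / (2.998×10^8 m/s))
= 1.0701 × (23.144 μs) = 24.8 μs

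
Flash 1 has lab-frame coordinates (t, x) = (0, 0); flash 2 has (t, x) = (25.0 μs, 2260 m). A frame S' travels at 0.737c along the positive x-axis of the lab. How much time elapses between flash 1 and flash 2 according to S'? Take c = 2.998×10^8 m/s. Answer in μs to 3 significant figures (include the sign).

Δt' ≈ 28.8 μs

γ = 1/√(1 − 0.737²) = 1.4795
Δt' = γ(Δt − vΔx/c²) = 1.4795 × (25.0 μs − 0.737×2260 m / (2.998×10^8 m/s))
= 1.4795 × (19.444 μs) = 28.8 μs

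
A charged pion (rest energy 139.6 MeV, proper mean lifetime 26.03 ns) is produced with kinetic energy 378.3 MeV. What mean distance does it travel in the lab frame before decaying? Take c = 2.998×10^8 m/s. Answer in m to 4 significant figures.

γ = 1 + K/(m₀c²) = 1 + 378.3/139.6 = 3.70989
β = √(1 − 1/γ²) = 0.962986
Dilated lifetime: γτ₀ = 3.70989 × 26.03 ns = 96.5683 ns
d = βc·γτ₀ = 0.962986 × (2.998×10^8 m/s) × 9.65683×10^-8 s = 27.88 m

d ≈ 27.88 m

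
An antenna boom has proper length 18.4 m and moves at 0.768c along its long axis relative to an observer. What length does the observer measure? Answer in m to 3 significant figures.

γ = 1/√(1 − 0.768²) = 1.5614
Length contraction: L = L₀/γ = 18.4/1.5614 = 11.8 m

L ≈ 11.8 m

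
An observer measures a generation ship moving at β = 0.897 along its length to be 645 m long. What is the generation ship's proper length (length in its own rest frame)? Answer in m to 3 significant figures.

L₀ ≈ 1460 m

γ = 1/√(1 − 0.897²) = 2.2623
L₀ = γL = 2.2623 × 645 = 1460 m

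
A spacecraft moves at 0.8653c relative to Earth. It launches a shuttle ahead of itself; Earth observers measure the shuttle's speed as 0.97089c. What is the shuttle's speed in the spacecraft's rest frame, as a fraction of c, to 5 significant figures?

Inverse velocity addition: u' = (u − v)/(1 − uv/c²)
= (0.97089 − 0.8653)/(1 − 0.97089×0.8653) = 0.10559/0.1598889 = 0.66040

u' ≈ 0.66040c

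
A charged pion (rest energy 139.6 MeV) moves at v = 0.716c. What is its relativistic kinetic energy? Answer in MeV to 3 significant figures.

γ = 1/√(1 − 0.716²) = 1.4325
K = (γ − 1)m₀c² = (1.4325 − 1) × 139.6 MeV = 0.43246 × 139.6 MeV = 60.4 MeV

K ≈ 60.4 MeV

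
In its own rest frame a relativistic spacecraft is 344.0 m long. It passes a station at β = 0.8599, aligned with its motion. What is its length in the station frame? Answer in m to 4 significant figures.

L ≈ 175.6 m

γ = 1/√(1 − 0.8599²) = 1.95901
Length contraction: L = L₀/γ = 344.0/1.95901 = 175.6 m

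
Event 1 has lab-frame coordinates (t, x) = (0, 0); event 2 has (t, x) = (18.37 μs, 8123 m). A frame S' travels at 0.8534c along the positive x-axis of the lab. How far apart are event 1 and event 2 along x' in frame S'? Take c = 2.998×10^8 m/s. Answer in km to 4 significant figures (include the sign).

Δx' ≈ 6.567 km

γ = 1/√(1 − 0.8534²) = 1.91844
Δx' = γ(Δx − vΔt) = 1.91844 × (8123 m − 0.8534×(2.998×10^8 m/s)×18.37×10^-6 s)
= 1.91844 × (3423.05 m) = 6.567 km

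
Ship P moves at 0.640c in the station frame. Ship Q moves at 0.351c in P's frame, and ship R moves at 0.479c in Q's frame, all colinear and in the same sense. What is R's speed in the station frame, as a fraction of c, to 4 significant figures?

Compose boost 2: (0.351 + 0.640)/(1 + 0.351×0.640) = 0.9910/1.22464 = 0.809217
Compose boost 3: (0.479 + 0.809217)/(1 + 0.479×0.809217) = 1.28822/1.38762 = 0.9284

u ≈ 0.9284c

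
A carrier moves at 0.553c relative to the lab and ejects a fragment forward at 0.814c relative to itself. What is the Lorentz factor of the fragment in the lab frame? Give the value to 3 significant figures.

γ ≈ 3.00

u_lab = (0.814 + 0.553)/(1 + 0.814×0.553) = 1.367/1.45014 = 0.942666
γ = 1/√(1 − 0.942666²) = 3.00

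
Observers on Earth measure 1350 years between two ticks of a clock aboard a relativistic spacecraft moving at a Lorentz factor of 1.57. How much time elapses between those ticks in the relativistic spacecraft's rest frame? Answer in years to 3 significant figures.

τ₀ ≈ 860 years

γ = 1.57 (given)
Proper time: τ₀ = Δt/γ = 1350/1.57 = 860 years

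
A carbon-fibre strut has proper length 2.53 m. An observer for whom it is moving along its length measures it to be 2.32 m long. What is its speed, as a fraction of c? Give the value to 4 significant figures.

γ = L₀/L = 2.53/2.32 = 1.09052
β = √(1 − 1/γ²) = 0.3989

β ≈ 0.3989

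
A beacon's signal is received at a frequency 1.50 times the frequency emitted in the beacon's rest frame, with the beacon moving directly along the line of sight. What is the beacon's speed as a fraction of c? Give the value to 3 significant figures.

β ≈ 0.385

f_obs/f_src = √((1+β)/(1−β)) = 1.50  ⇒  (1+β)/(1−β) = 2.2500
β = |1 − D²|/(1 + D²) = |1 − 2.2500|/(1 + 2.2500) = 0.385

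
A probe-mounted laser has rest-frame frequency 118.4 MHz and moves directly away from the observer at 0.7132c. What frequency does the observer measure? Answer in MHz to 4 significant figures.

f_obs ≈ 48.44 MHz

Relativistic Doppler: f_obs = f_src √((1−β)/(1+β))
= 118.4 × √(0.286800/1.71320) = 118.4 × 0.409153 = 48.44 MHz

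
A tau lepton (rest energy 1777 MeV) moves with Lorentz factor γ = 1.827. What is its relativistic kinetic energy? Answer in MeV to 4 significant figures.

γ = 1.827 (given)
K = (γ − 1)m₀c² = (1.827 − 1) × 1777 MeV = 0.827000 × 1777 MeV = 1470 MeV

K ≈ 1470 MeV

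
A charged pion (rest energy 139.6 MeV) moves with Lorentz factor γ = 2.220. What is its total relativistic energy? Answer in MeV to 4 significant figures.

E ≈ 309.9 MeV

γ = 2.220 (given)
E = γm₀c² = 2.220 × 139.6 MeV = 309.9 MeV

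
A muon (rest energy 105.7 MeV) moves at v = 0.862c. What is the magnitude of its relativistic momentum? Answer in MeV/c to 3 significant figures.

p ≈ 180 MeV/c

γ = 1/√(1 − 0.862²) = 1.9727
p = γβm₀c = 1.9727 × 0.862 × 105.7 MeV/c = 180 MeV/c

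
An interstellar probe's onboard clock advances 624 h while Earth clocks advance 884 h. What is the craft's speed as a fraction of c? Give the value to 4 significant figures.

β ≈ 0.7083

γ = Δt/τ₀ = 884/624 = 1.41667
β = √(1 − 1/γ²) = √(1 − 1/1.41667²) = 0.7083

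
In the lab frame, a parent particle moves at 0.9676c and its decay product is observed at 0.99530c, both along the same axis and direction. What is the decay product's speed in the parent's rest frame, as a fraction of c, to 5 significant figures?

Inverse velocity addition: u' = (u − v)/(1 − uv/c²)
= (0.99530 − 0.9676)/(1 − 0.99530×0.9676) = 0.027700/0.03694772 = 0.74971

u' ≈ 0.74971c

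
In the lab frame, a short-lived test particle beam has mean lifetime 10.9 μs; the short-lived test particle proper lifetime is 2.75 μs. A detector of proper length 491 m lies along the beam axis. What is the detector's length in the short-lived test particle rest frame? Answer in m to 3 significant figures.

Time dilation ⇒ γ = Δt/τ₀ = 10.9/2.75 = 3.9636
Length contraction: L = L₀/γ = 491/3.9636 = 124 m

L ≈ 124 m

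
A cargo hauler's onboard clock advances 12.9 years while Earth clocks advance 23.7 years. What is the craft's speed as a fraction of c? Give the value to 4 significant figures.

γ = Δt/τ₀ = 23.7/12.9 = 1.83721
β = √(1 − 1/γ²) = √(1 − 1/1.83721²) = 0.8389

β ≈ 0.8389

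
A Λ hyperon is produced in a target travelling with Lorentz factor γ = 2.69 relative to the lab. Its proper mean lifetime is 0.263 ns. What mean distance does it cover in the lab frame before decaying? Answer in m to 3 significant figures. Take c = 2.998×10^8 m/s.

β = √(1 − 1/γ²) = √(1 − 1/2.69²) = 0.92833
Dilated lifetime: Δt = γτ₀ = 2.69 × 0.263 ns = 0.70747 ns
d = vΔt = 0.92833c × 0.70747 ns = 2.7831×10^8 m/s × 7.0747×10^-10 s = 0.197 m

d ≈ 0.197 m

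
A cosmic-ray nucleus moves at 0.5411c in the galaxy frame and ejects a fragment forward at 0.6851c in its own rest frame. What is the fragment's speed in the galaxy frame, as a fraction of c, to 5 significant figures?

Compose boost 2: (0.6851 + 0.5411)/(1 + 0.6851×0.5411) = 1.2262/1.370708 = 0.89457

u ≈ 0.89457c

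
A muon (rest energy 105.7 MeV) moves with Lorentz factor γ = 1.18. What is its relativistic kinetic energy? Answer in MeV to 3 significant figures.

γ = 1.18 (given)
K = (γ − 1)m₀c² = (1.18 − 1) × 105.7 MeV = 0.18000 × 105.7 MeV = 19.0 MeV

K ≈ 19.0 MeV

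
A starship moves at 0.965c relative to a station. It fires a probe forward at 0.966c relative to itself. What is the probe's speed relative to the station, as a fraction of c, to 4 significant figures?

u ≈ 0.9994c

Relativistic velocity addition: u = (u' + v)/(1 + u'v/c²)
= (0.966 + 0.965)/(1 + 0.966×0.965) = 1.931/1.93219 = 0.9994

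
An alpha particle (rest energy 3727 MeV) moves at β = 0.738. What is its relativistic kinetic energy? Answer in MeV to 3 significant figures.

K ≈ 1800 MeV

γ = 1/√(1 − 0.738²) = 1.4819
K = (γ − 1)m₀c² = (1.4819 − 1) × 3727 MeV = 0.48192 × 3727 MeV = 1800 MeV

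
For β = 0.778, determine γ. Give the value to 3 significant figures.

γ ≈ 1.59

γ = 1/√(1 − β²) = 1/√(1 − 0.778²) = 1/√(0.39472) = 1.59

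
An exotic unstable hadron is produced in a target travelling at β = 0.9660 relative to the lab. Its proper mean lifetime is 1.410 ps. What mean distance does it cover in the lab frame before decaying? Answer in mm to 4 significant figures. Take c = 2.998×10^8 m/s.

γ = 1/√(1 − 0.9660²) = 3.86784
Dilated lifetime: Δt = γτ₀ = 3.86784 × 1.410 ps = 5.45366 ps
d = vΔt = 0.9660c × 5.45366 ps = 2.89607×10^8 m/s × 5.45366×10^-12 s = 1.579 mm

d ≈ 1.579 mm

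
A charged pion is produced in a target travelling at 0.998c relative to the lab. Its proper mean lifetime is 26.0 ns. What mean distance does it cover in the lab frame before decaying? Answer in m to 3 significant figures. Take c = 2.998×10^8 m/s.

γ = 1/√(1 − 0.998²) = 15.819
Dilated lifetime: Δt = γτ₀ = 15.819 × 26.0 ns = 411.30 ns
d = vΔt = 0.998c × 411.30 ns = 2.9920×10^8 m/s × 4.1130×10^-7 s = 123 m

d ≈ 123 m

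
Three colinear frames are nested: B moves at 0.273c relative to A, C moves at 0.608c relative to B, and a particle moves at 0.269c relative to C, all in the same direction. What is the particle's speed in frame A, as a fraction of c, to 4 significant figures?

Compose boost 2: (0.608 + 0.273)/(1 + 0.608×0.273) = 0.8810/1.16598 = 0.755585
Compose boost 3: (0.269 + 0.755585)/(1 + 0.269×0.755585) = 1.02458/1.20325 = 0.8515

u ≈ 0.8515c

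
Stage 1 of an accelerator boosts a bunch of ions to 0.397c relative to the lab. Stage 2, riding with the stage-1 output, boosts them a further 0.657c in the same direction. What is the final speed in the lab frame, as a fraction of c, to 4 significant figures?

Compose boost 2: (0.657 + 0.397)/(1 + 0.657×0.397) = 1.054/1.26083 = 0.8360

u ≈ 0.8360c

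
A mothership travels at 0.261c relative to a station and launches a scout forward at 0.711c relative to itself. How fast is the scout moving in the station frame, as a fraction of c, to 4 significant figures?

u ≈ 0.8199c

Compose boost 2: (0.711 + 0.261)/(1 + 0.711×0.261) = 0.9720/1.18557 = 0.8199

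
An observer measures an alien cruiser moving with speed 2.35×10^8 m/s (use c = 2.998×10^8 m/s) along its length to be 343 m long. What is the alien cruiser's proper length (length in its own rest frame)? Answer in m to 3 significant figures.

β = v/c = 2.35×10^8 / 2.998×10^8 = 0.78386
γ = 1/√(1 − 0.78386²) = 1.6105
L₀ = γL = 1.6105 × 343 = 552 m

L₀ ≈ 552 m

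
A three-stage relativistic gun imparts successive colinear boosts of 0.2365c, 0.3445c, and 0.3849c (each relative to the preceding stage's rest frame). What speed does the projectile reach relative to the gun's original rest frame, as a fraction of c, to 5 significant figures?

Compose boost 2: (0.3445 + 0.2365)/(1 + 0.3445×0.2365) = 0.58100/1.081474 = 0.5372296
Compose boost 3: (0.3849 + 0.5372296)/(1 + 0.3849×0.5372296) = 0.9221296/1.206780 = 0.76412

u ≈ 0.76412c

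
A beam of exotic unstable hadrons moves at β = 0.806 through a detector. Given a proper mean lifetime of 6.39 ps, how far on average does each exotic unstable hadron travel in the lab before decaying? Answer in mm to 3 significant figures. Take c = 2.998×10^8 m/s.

γ = 1/√(1 − 0.806²) = 1.6894
Dilated lifetime: Δt = γτ₀ = 1.6894 × 6.39 ps = 10.795 ps
d = vΔt = 0.806c × 10.795 ps = 2.4164×10^8 m/s × 1.0795×10^-11 s = 2.61 mm

d ≈ 2.61 mm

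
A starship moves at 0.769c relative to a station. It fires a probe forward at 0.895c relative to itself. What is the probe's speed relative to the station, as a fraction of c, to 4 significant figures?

Relativistic velocity addition: u = (u' + v)/(1 + u'v/c²)
= (0.895 + 0.769)/(1 + 0.895×0.769) = 1.664/1.68826 = 0.9856

u ≈ 0.9856c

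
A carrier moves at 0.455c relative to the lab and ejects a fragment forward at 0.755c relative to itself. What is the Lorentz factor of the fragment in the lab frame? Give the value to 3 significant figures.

γ ≈ 2.30

u_lab = (0.755 + 0.455)/(1 + 0.755×0.455) = 1.210/1.34353 = 0.900616
γ = 1/√(1 − 0.900616²) = 2.30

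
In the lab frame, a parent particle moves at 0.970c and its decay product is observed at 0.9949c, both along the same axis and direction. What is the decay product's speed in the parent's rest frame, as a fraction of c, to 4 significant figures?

u' ≈ 0.7125c

Inverse velocity addition: u' = (u − v)/(1 − uv/c²)
= (0.9949 − 0.970)/(1 − 0.9949×0.970) = 0.02490/0.0349470 = 0.7125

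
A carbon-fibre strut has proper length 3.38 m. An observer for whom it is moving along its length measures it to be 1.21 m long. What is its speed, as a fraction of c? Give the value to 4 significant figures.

γ = L₀/L = 3.38/1.21 = 2.79339
β = √(1 − 1/γ²) = 0.9337

β ≈ 0.9337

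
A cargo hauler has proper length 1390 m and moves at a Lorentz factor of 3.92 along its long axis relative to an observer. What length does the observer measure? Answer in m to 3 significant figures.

L ≈ 355 m

γ = 3.92 (given)
Length contraction: L = L₀/γ = 1390/3.92 = 355 m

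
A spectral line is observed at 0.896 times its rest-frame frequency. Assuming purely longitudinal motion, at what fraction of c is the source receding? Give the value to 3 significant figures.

β ≈ 0.109

f_obs/f_src = √((1−β)/(1+β)) = 0.896  ⇒  (1−β)/(1+β) = 0.80282
β = |1 − D²|/(1 + D²) = |1 − 0.80282|/(1 + 0.80282) = 0.109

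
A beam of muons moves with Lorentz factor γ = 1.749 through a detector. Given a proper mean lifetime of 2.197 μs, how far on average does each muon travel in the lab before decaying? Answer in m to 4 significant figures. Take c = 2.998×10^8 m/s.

d ≈ 945.1 m

β = √(1 − 1/γ²) = √(1 − 1/1.749²) = 0.820424
Dilated lifetime: Δt = γτ₀ = 1.749 × 2.197 μs = 3.84255 μs
d = vΔt = 0.820424c × 3.84255 μs = 2.45963×10^8 m/s × 3.84255×10^-6 s = 945.1 m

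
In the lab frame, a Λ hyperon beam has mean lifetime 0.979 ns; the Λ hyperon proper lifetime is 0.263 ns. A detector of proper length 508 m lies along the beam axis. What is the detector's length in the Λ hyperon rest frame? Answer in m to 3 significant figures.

L ≈ 136 m

Time dilation ⇒ γ = Δt/τ₀ = 0.979/0.263 = 3.7224
Length contraction: L = L₀/γ = 508/3.7224 = 136 m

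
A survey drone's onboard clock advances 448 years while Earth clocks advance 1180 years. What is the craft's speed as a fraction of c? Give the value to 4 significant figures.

γ = Δt/τ₀ = 1180/448 = 2.63393
β = √(1 − 1/γ²) = √(1 − 1/2.63393²) = 0.9251

β ≈ 0.9251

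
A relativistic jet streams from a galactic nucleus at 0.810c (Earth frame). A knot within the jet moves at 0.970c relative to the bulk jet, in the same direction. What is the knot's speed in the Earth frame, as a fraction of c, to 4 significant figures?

Relativistic velocity addition: u = (u' + v)/(1 + u'v/c²)
= (0.970 + 0.810)/(1 + 0.970×0.810) = 1.780/1.78570 = 0.9968

u ≈ 0.9968c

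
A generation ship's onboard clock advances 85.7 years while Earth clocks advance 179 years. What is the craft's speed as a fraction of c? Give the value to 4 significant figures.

γ = Δt/τ₀ = 179/85.7 = 2.08868
β = √(1 − 1/γ²) = √(1 − 1/2.08868²) = 0.8779

β ≈ 0.8779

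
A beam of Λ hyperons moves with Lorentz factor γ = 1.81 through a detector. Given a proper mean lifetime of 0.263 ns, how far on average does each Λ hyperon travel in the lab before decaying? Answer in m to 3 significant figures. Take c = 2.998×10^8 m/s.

β = √(1 − 1/γ²) = √(1 − 1/1.81²) = 0.83352
Dilated lifetime: Δt = γτ₀ = 1.81 × 0.263 ns = 0.47603 ns
d = vΔt = 0.83352c × 0.47603 ns = 2.4989×10^8 m/s × 4.7603×10^-10 s = 0.119 m

d ≈ 0.119 m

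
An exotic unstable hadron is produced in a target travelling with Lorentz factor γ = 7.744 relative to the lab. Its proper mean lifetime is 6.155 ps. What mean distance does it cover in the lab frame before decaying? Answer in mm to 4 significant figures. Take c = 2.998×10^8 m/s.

β = √(1 − 1/γ²) = √(1 − 1/7.744²) = 0.991627
Dilated lifetime: Δt = γτ₀ = 7.744 × 6.155 ps = 47.6643 ps
d = vΔt = 0.991627c × 47.6643 ps = 2.97290×10^8 m/s × 4.76643×10^-11 s = 14.17 mm

d ≈ 14.17 mm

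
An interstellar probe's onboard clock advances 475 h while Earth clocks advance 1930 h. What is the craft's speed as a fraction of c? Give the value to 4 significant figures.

β ≈ 0.9692

γ = Δt/τ₀ = 1930/475 = 4.06316
β = √(1 − 1/γ²) = √(1 − 1/4.06316²) = 0.9692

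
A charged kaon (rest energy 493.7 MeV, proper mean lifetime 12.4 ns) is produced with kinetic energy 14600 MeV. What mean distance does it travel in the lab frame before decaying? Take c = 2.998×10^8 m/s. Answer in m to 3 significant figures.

γ = 1 + K/(m₀c²) = 1 + 14600/493.7 = 30.573
β = √(1 − 1/γ²) = 0.99946
Dilated lifetime: γτ₀ = 30.573 × 12.4 ns = 379.10 ns
d = βc·γτ₀ = 0.99946 × (2.998×10^8 m/s) × 3.7910×10^-7 s = 114 m

d ≈ 114 m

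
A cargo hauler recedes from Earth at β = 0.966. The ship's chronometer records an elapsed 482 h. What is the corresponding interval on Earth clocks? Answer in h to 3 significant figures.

γ = 1/√(1 − 0.966²) = 3.8678
Time dilation: Δt = γτ₀ = 3.8678 × 482 h = 1860 h

Δt ≈ 1860 h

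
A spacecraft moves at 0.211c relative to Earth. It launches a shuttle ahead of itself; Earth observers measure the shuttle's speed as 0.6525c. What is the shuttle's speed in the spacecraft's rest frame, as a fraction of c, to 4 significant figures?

Inverse velocity addition: u' = (u − v)/(1 − uv/c²)
= (0.6525 − 0.211)/(1 − 0.6525×0.211) = 0.4415/0.862322 = 0.5120

u' ≈ 0.5120c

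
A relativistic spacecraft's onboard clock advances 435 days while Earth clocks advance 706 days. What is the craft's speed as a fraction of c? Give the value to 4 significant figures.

β ≈ 0.7876

γ = Δt/τ₀ = 706/435 = 1.62299
β = √(1 − 1/γ²) = √(1 − 1/1.62299²) = 0.7876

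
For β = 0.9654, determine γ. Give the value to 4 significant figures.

γ = 1/√(1 − β²) = 1/√(1 − 0.9654²) = 1/√(0.0680028) = 3.835

γ ≈ 3.835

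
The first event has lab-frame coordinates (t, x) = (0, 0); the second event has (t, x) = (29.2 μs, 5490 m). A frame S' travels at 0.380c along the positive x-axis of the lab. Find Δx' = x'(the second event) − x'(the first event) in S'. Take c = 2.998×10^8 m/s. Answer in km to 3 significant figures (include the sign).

γ = 1/√(1 − 0.380²) = 1.0811
Δx' = γ(Δx − vΔt) = 1.0811 × (5490 m − 0.380×(2.998×10^8 m/s)×29.2×10^-6 s)
= 1.0811 × (2163.4 m) = 2.34 km

Δx' ≈ 2.34 km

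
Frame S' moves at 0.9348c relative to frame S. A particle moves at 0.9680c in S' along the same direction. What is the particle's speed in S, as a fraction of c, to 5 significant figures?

Relativistic velocity addition: u = (u' + v)/(1 + u'v/c²)
= (0.9680 + 0.9348)/(1 + 0.9680×0.9348) = 1.9028/1.904886 = 0.99890

u ≈ 0.99890c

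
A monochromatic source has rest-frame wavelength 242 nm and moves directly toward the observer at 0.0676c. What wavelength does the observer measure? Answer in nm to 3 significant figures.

λ_obs ≈ 226 nm

Relativistic Doppler: λ_obs = λ_src √((1−β)/(1+β))
= 242 × √(0.93240/1.0676) = 242 × 0.93454 = 226 nm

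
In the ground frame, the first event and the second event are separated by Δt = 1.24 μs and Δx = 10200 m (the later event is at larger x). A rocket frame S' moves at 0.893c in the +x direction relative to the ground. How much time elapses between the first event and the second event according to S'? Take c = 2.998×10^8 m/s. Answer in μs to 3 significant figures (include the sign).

γ = 1/√(1 − 0.893²) = 2.2219
Δt' = γ(Δt − vΔx/c²) = 2.2219 × (1.24 μs − 0.893×10200 m / (2.998×10^8 m/s))
= 2.2219 × (-29.142 μs) = -64.8 μs

Δt' ≈ -64.8 μs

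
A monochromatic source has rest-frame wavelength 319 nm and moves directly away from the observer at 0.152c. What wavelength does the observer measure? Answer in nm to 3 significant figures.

λ_obs ≈ 372 nm

Relativistic Doppler: λ_obs = λ_src √((1+β)/(1−β))
= 319 × √(1.1520/0.84800) = 319 × 1.1655 = 372 nm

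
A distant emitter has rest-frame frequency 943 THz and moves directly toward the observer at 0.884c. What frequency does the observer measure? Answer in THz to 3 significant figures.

Relativistic Doppler: f_obs = f_src √((1+β)/(1−β))
= 943 × √(1.8840/0.11600) = 943 × 4.0301 = 3800 THz

f_obs ≈ 3800 THz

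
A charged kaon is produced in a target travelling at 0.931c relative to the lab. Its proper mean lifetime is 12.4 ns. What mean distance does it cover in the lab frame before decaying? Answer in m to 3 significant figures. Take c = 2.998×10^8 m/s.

γ = 1/√(1 − 0.931²) = 2.7396
Dilated lifetime: Δt = γτ₀ = 2.7396 × 12.4 ns = 33.971 ns
d = vΔt = 0.931c × 33.971 ns = 2.7911×10^8 m/s × 3.3971×10^-8 s = 9.48 m

d ≈ 9.48 m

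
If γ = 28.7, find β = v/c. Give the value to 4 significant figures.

β = √(1 − 1/γ²) = √(1 − 1/28.7²) = √(0.998786) = 0.9994

β ≈ 0.9994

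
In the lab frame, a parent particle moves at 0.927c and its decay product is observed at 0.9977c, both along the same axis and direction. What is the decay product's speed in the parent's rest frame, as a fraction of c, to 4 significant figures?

Inverse velocity addition: u' = (u − v)/(1 − uv/c²)
= (0.9977 − 0.927)/(1 − 0.9977×0.927) = 0.07070/0.0751321 = 0.9410

u' ≈ 0.9410c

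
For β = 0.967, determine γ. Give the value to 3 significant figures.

γ ≈ 3.93

γ = 1/√(1 − β²) = 1/√(1 − 0.967²) = 1/√(0.064911) = 3.93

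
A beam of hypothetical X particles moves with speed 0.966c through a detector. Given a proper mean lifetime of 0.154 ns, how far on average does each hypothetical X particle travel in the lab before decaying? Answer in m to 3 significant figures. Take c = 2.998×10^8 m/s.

d ≈ 0.173 m

γ = 1/√(1 − 0.966²) = 3.8678
Dilated lifetime: Δt = γτ₀ = 3.8678 × 0.154 ns = 0.59565 ns
d = vΔt = 0.966c × 0.59565 ns = 2.8961×10^8 m/s × 5.9565×10^-10 s = 0.173 m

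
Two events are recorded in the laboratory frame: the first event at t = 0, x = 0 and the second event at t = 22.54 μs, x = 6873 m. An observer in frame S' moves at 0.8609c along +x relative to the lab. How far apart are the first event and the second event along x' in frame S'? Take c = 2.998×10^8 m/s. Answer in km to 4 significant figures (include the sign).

Δx' ≈ 2.075 km

γ = 1/√(1 − 0.8609²) = 1.96551
Δx' = γ(Δx − vΔt) = 1.96551 × (6873 m − 0.8609×(2.998×10^8 m/s)×22.54×10^-6 s)
= 1.96551 × (1055.48 m) = 2.075 km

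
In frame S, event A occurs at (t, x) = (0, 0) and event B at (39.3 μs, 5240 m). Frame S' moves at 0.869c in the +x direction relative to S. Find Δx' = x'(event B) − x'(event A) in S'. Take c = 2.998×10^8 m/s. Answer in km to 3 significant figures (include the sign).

γ = 1/√(1 − 0.869²) = 2.0210
Δx' = γ(Δx − vΔt) = 2.0210 × (5240 m − 0.869×(2.998×10^8 m/s)×39.3×10^-6 s)
= 2.0210 × (-4998.7 m) = -10.1 km

Δx' ≈ -10.1 km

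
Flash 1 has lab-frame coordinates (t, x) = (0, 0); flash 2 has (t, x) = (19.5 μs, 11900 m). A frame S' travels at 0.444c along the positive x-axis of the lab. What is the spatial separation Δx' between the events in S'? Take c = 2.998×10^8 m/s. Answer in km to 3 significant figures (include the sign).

Δx' ≈ 10.4 km

γ = 1/√(1 − 0.444²) = 1.1160
Δx' = γ(Δx − vΔt) = 1.1160 × (11900 m − 0.444×(2.998×10^8 m/s)×19.5×10^-6 s)
= 1.1160 × (9304.3 m) = 10.4 km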